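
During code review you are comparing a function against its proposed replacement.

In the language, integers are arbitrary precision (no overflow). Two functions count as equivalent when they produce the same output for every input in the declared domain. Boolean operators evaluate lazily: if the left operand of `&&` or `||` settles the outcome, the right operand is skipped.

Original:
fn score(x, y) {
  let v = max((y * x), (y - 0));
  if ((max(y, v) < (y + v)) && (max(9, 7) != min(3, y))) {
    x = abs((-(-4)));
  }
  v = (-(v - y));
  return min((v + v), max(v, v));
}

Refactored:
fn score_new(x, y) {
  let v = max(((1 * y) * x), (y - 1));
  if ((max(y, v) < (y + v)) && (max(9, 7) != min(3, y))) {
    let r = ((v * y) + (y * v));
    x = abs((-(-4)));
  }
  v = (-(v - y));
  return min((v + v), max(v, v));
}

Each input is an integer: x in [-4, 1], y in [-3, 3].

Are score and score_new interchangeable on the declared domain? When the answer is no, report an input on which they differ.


The rewrite breaks on x=-4, y=1, where the results are 0 and 1.
score: v becomes 1; next ((max(y, v) < (y + v)) && (max(9, 7) != min(3, y))) evaluates to true; next x becomes 4; next v becomes 0; next final value 0
score_new: v becomes 0; next ((max(y, v) < (y + v)) && (max(9, 7) != min(3, y))) evaluates to false; next v becomes 1; next final value 1
verdict: not equivalent; witness: x=-4, y=1


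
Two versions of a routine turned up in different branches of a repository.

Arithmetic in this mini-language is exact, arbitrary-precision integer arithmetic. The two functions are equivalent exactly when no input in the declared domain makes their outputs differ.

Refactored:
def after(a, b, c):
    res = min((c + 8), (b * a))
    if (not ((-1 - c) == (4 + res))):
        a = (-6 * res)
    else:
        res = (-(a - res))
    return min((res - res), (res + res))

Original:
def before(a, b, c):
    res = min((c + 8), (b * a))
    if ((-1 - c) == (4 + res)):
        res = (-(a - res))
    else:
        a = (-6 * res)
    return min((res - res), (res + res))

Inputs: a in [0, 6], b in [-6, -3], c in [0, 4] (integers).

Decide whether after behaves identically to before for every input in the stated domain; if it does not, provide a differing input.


This is a faithful refactor — boolean connective usage differs, but the computed results match everywhere.
Spot check at a=6, b=-4, c=1 — before: res becomes -24; next ((-1 - c) == (4 + res)) evaluates to false; next a becomes 144; next final value -48. after: res becomes -24; next (not ((-1 - c) == (4 + res))) evaluates to true; next a becomes 144; next final value -48. Both give -48.
Checked all 140 inputs in the declared domain: the outputs agree on every one.
verdict: equivalent


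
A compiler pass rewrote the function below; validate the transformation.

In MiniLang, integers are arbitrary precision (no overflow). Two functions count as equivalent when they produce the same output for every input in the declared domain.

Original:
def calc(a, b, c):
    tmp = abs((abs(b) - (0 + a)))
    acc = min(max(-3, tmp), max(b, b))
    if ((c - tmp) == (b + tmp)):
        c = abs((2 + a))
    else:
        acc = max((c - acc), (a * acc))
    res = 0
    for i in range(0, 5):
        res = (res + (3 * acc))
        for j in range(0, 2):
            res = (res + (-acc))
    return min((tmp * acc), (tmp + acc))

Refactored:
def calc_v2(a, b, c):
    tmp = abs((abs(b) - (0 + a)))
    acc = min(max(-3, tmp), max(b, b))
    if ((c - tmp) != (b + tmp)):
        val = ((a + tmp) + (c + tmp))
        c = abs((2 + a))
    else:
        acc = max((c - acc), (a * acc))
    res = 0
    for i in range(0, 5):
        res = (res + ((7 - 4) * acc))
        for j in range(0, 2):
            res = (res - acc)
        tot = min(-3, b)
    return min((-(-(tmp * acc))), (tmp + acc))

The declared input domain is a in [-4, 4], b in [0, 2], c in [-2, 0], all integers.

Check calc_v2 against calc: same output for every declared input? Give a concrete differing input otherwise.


Consider the input a=-4, b=1, c=-2.
calc: tmp becomes 5; next acc becomes 1; next ((c - tmp) == (b + tmp)) evaluates to false; next acc becomes -3; next res becomes 0; next at i=0:; next res becomes -9; next at j=0:; next res becomes -6; next at j=1:; next res becomes -3; next at i=1:; next res becomes -12; next at j=0:; next res becomes -9; next at j=1:; next res becomes -6; next at i=2:; next res becomes -15; next at j=0:; next res becomes -12; next at j=1:; next res becomes -9; next at i=3:; next res becomes -18; next at j=0:; next res becomes -15; next at j=1:; next res becomes -12; next at i=4:; next res becomes -21; next at j=0:; next res becomes -18; next at j=1:; next res becomes -15; next final value -15
calc_v2: tmp becomes 5; next acc becomes 1; next ((c - tmp) != (b + tmp)) evaluates to true; next val becomes 4; next c becomes 2; next res becomes 0; next at i=0:; next res becomes 3; next at j=0:; next res becomes 2; next at j=1:; next res becomes 1; next tot becomes -3; next at i=1:; next res becomes 4; next at j=0:; next res becomes 3; next at j=1:; next res becomes 2; next tot becomes -3; next at i=2:; next res becomes 5; next at j=0:; next res becomes 4; next at j=1:; next res becomes 3; next tot becomes -3; next at i=3:; next res becomes 6; next at j=0:; next res becomes 5; next at j=1:; next res becomes 4; next tot becomes -3; next at i=4:; next res becomes 7; next at j=0:; next res becomes 6; next at j=1:; next res becomes 5; next tot becomes -3; next final value 5
-15 and 5 differ, so these are not the same function on this domain.
verdict: not equivalent; witness: a=-4, b=1, c=-2


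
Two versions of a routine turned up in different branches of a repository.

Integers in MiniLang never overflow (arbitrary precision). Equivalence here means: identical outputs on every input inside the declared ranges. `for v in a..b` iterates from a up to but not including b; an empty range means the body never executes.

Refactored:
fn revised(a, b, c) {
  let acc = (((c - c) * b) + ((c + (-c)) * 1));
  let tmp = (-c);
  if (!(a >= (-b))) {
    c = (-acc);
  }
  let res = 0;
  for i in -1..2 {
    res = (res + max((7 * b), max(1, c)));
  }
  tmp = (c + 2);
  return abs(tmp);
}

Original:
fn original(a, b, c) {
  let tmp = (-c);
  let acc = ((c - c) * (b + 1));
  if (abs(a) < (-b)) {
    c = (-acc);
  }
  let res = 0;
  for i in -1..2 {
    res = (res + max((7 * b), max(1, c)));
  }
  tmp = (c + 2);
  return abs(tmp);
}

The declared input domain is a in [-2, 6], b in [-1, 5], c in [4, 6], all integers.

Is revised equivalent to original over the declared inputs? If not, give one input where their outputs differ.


Not equivalent: a=-2, b=-1, c=4 separates them (6 vs 2).
original: tmp = -4; acc = 0; (abs(a) < (-b)) -> false; res = 0; [i=-1]; res = 4; [i=0]; res = 8; [i=1]; res = 12; tmp = 6; return 6
revised: acc = 0; tmp = -4; (!(a >= (-b))) -> true; c = 0; res = 0; [i=-1]; res = 1; [i=0]; res = 2; [i=1]; res = 3; tmp = 2; return 2
verdict: not equivalent; witness: a=-2, b=-1, c=4


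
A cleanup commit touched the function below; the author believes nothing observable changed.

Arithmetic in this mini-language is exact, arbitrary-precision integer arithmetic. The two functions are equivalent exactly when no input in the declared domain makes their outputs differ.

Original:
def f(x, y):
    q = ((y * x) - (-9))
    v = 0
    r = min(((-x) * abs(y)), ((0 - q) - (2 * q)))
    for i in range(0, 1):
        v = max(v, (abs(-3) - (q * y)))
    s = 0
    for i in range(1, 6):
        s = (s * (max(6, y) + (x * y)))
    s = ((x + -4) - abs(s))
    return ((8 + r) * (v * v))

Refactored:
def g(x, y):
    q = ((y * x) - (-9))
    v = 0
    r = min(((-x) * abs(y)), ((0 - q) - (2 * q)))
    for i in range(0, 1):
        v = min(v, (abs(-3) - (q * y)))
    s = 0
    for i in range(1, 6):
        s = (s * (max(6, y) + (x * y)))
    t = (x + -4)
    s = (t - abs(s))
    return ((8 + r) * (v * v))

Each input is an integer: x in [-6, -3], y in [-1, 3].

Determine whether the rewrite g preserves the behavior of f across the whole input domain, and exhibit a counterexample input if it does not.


Evaluate both at x=-6, y=-1.
f: q becomes 15; next v becomes 0; next r becomes -45; next at i=0:; next v becomes 18; next s becomes 0; next at i=1:; next s becomes 0; next at i=2:; next s becomes 0; next at i=3:; next s becomes 0; next at i=4:; next s becomes 0; next at i=5:; next s becomes 0; next s becomes -10; next final value -11988
g: q becomes 15; next v becomes 0; next r becomes -45; next at i=0:; next v becomes 0; next s becomes 0; next at i=1:; next s becomes 0; next at i=2:; next s becomes 0; next at i=3:; next s becomes 0; next at i=4:; next s becomes 0; next at i=5:; next s becomes 0; next t becomes -10; next s becomes -10; next final value 0
-11988 against 0: the behavior changed.
verdict: not equivalent; witness: x=-6, y=-1


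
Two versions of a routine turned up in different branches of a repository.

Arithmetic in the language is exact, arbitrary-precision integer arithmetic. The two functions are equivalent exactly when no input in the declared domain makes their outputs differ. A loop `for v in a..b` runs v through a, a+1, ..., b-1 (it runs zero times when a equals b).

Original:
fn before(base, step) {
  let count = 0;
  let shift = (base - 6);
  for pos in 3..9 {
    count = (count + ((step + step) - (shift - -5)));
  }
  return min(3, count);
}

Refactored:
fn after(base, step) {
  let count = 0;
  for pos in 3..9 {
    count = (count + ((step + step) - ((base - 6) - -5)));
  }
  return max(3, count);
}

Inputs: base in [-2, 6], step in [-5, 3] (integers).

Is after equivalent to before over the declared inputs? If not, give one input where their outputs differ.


Not equivalent: base=-2, step=-5 separates them (-42 vs 3).
before: count := 0 | shift := -8 | iter pos=3: | count := -7 | iter pos=4: | count := -14 | iter pos=5: | count := -21 | iter pos=6: | count := -28 | iter pos=7: | count := -35 | iter pos=8: | count := -42 | result -42
after: count := 0 | iter pos=3: | count := -7 | iter pos=4: | count := -14 | iter pos=5: | count := -21 | iter pos=6: | count := -28 | iter pos=7: | count := -35 | iter pos=8: | count := -42 | result 3
verdict: not equivalent; witness: base=-2, step=-5


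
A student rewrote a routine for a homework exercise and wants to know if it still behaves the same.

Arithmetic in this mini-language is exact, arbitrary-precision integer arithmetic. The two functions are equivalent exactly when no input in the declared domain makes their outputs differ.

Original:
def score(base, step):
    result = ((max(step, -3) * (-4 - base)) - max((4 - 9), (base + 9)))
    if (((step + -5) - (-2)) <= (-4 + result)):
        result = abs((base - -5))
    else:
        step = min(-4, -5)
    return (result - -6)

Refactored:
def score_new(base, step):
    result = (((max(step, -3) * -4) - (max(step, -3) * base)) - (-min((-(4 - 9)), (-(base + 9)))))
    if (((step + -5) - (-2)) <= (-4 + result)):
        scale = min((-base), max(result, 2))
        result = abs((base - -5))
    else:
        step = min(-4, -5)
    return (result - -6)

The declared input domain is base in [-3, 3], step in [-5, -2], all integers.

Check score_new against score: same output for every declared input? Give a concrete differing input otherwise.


Differences: arithmetic usage differs; also min/max/abs usage differs; also local variable names differ; also statement counts differ; also constant usage differs — yet all 28 inputs agree.
verdict: equivalent


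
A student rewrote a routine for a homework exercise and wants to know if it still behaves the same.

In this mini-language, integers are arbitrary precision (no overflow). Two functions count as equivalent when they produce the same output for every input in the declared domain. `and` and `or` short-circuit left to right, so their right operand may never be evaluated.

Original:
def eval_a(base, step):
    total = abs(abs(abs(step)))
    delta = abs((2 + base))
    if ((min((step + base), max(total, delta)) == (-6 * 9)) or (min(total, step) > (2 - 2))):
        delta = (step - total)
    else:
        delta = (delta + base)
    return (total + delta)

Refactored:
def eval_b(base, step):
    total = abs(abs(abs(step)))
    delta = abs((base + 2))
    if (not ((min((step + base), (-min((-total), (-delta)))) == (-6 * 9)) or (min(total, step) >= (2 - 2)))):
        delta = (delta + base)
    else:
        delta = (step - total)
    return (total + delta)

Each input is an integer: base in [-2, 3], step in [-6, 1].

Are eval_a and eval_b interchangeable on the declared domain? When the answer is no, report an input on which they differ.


Try base=-2, step=0.
eval_a: total becomes 0; next delta becomes 0; next ((min((step + base), max(total, delta)) == (-6 * 9)) or (min(total, step) > (2 - 2))) evaluates to false; next delta becomes -2; next final value -2
eval_b: total becomes 0; next delta becomes 0; next (not ((min((step + base), (-min((-total), (-delta)))) == (-6 * 9)) or (min(total, step) >= (2 - 2)))) evaluates to false; next delta becomes 0; next final value 0
-2 against 0: the behavior changed.
verdict: not equivalent; witness: base=-2, step=0


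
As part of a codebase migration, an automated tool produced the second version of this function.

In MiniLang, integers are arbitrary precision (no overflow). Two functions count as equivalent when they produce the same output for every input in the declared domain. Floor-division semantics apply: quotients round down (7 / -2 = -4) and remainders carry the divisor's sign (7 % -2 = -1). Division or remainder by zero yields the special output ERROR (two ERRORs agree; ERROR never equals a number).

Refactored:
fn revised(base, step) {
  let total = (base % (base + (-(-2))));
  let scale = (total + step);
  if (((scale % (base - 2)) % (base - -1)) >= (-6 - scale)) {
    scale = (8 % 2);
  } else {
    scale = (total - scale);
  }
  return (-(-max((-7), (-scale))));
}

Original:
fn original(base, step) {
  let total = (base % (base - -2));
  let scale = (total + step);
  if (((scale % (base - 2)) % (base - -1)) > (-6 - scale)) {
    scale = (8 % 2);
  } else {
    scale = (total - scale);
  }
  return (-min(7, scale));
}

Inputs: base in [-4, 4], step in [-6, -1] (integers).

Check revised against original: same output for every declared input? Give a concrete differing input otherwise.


Evaluate both at base=-4, step=-6.
original: total = 0; scale = -6; (((scale % (base - 2)) % (base - -1)) > (-6 - scale)) -> false; scale = 6; return -6
revised: total = 0; scale = -6; (((scale % (base - 2)) % (base - -1)) >= (-6 - scale)) -> true; scale = 0; return 0
-6 and 0 differ, so these are not the same function on this domain.
verdict: not equivalent; witness: base=-4, step=-6


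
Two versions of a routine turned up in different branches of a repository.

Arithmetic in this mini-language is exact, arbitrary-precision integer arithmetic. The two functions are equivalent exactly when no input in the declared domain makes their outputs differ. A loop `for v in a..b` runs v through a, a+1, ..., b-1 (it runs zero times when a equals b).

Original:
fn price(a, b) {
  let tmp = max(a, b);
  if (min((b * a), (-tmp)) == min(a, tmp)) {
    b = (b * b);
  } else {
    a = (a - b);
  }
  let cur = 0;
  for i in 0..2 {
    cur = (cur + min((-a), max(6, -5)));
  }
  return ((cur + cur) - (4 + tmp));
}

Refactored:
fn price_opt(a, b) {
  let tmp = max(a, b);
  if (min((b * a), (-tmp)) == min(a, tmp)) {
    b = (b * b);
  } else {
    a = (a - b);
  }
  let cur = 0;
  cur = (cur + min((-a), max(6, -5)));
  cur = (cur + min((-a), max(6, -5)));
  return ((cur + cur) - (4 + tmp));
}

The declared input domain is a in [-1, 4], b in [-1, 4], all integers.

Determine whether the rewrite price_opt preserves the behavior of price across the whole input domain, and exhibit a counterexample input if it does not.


Comparing the listings, the differences include: constant usage differs; also loop structure differs; also local variable names differ; also min/max/abs usage differs; also arithmetic usage differs.
One worked example (a=3, b=2) — price: tmp becomes 3; next (min((b * a), (-tmp)) == min(a, tmp)) evaluates to false; next a becomes 1; next cur becomes 0; next at i=0:; next cur becomes -1; next at i=1:; next cur becomes -2; next final value -11; price_opt: tmp becomes 3; next (min((b * a), (-tmp)) == min(a, tmp)) evaluates to false; next a becomes 1; next cur becomes 0; next cur becomes -1; next cur becomes -2; next final value -11; agreement on -11.
Every one of the 36 inputs gives matching results.
verdict: equivalent


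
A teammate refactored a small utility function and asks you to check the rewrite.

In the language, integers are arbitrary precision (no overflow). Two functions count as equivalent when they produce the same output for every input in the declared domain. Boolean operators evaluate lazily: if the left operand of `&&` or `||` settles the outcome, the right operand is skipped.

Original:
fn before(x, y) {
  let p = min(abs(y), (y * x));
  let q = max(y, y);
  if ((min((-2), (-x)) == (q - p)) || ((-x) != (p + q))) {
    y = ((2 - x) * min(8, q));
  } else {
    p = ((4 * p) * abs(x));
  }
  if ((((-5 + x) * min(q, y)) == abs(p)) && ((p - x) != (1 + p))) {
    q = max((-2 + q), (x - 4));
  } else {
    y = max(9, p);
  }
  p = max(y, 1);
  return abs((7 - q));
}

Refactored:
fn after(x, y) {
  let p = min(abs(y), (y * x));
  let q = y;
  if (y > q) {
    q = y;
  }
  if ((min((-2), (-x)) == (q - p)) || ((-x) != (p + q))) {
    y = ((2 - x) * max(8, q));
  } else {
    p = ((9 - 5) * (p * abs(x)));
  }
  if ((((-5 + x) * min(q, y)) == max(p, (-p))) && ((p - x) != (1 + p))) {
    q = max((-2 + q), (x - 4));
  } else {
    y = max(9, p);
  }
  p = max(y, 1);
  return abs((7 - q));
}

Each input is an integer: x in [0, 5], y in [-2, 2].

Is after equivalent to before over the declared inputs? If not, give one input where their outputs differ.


At x=3, y=0: before gives 8, after gives 7.
verdict: not equivalent; witness: x=3, y=0


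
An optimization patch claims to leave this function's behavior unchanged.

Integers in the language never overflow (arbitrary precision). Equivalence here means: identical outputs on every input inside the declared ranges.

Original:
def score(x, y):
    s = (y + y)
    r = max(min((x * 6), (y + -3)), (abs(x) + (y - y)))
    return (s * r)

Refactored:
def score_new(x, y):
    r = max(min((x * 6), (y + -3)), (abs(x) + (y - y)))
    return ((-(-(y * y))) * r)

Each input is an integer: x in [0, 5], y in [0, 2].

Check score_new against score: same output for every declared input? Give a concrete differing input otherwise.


On input x=1, y=1, score returns 2 while score_new returns 1.
verdict: not equivalent; witness: x=1, y=1


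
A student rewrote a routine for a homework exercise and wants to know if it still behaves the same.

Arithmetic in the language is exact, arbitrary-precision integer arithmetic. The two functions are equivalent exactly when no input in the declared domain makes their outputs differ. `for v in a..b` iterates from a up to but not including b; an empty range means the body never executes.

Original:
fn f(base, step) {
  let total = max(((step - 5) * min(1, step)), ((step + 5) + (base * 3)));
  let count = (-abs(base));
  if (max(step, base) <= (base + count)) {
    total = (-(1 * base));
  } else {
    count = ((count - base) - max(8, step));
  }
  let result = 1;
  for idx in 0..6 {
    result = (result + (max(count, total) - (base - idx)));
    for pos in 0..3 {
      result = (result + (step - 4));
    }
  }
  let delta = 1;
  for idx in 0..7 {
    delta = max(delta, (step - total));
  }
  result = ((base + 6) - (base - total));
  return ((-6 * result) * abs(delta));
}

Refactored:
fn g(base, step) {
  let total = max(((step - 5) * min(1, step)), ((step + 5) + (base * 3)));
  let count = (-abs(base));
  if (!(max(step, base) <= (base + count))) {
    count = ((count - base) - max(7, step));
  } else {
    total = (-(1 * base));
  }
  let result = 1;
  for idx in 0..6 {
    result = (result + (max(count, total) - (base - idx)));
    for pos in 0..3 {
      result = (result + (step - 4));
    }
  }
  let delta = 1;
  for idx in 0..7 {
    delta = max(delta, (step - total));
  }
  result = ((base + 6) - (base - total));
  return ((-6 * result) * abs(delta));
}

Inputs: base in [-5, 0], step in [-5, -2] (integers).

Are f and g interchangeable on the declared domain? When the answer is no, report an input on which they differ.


Although `8` became `7`, no input in the stated domain can expose it.
As a probe, take base=-5, step=-4: f runs total := 36 | count := -5 | (max(step, base) <= (base + count)): false | count := -8 | result := 1 | iter idx=0: | result := 42 | iter pos=0: | result := 34 | iter pos=1: | result := 26 | iter pos=2: | result := 18 | iter idx=1: | result := 60 | iter pos=0: | result := 52 | iter pos=1: | result := 44 | iter pos=2: | result := 36 | iter idx=2: | result := 79 | iter pos=0: | result := 71 | iter pos=1: | result := 63 | iter pos=2: | result := 55 | iter idx=3: | result := 99 | iter pos=0: | result := 91 | iter pos=1: | result := 83 | iter pos=2: | result := 75 | iter idx=4: | result := 120 | iter pos=0: | result := 112 | iter pos=1: | result := 104 | iter pos=2: | result := 96 | iter idx=5: | result := 142 | iter pos=0: | result := 134 | iter pos=1: | result := 126 | iter pos=2: | result := 118 | delta := 1 | iter idx=0: | delta := 1 | iter idx=1: | delta := 1 | iter idx=2: | delta := 1 | iter idx=3: | delta := 1 | iter idx=4: | delta := 1 | iter idx=5: | delta := 1 | iter idx=6: | delta := 1 | result := 42 | result -252; g runs total := 36 | count := -5 | (!(max(step, base) <= (base + count))): true | count := -7 | result := 1 | iter idx=0: | result := 42 | iter pos=0: | result := 34 | iter pos=1: | result := 26 | iter pos=2: | result := 18 | iter idx=1: | result := 60 | iter pos=0: | result := 52 | iter pos=1: | result := 44 | iter pos=2: | result := 36 | iter idx=2: | result := 79 | iter pos=0: | result := 71 | iter pos=1: | result := 63 | iter pos=2: | result := 55 | iter idx=3: | result := 99 | iter pos=0: | result := 91 | iter pos=1: | result := 83 | iter pos=2: | result := 75 | iter idx=4: | result := 120 | iter pos=0: | result := 112 | iter pos=1: | result := 104 | iter pos=2: | result := 96 | iter idx=5: | result := 142 | iter pos=0: | result := 134 | iter pos=1: | result := 126 | iter pos=2: | result := 118 | delta := 1 | iter idx=0: | delta := 1 | iter idx=1: | delta := 1 | iter idx=2: | delta := 1 | iter idx=3: | delta := 1 | iter idx=4: | delta := 1 | iter idx=5: | delta := 1 | iter idx=6: | delta := 1 | result := 42 | result -252; both end at -252.
Sweeping the whole domain (24 inputs) finds no disagreement.
verdict: equivalent


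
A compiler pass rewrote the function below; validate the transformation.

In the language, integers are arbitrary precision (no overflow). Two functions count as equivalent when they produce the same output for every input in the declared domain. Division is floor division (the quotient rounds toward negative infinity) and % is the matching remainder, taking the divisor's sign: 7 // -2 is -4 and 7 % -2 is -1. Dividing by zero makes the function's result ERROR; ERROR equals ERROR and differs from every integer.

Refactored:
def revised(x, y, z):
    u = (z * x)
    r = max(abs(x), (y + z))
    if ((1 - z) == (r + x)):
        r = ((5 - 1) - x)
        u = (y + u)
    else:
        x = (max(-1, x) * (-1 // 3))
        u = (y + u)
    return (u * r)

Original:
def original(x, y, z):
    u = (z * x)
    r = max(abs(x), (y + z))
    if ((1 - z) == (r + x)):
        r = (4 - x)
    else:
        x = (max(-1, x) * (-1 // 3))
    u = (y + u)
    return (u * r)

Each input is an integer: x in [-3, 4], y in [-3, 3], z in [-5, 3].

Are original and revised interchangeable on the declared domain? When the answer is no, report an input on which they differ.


Reading the diff, among the changes: constant usage differs, plus statement counts differ, plus arithmetic usage differs.
As a probe, take x=4, y=0, z=2: original runs u=8, then r=4, then ((1 - z) == (r + x)) is false, then x=-4, then u=8, then returns 32; revised runs u=8, then r=4, then ((1 - z) == (r + x)) is false, then x=-4, then u=8, then returns 32; both end at 32.
Sweeping the whole domain (504 inputs) finds no disagreement.
verdict: equivalent


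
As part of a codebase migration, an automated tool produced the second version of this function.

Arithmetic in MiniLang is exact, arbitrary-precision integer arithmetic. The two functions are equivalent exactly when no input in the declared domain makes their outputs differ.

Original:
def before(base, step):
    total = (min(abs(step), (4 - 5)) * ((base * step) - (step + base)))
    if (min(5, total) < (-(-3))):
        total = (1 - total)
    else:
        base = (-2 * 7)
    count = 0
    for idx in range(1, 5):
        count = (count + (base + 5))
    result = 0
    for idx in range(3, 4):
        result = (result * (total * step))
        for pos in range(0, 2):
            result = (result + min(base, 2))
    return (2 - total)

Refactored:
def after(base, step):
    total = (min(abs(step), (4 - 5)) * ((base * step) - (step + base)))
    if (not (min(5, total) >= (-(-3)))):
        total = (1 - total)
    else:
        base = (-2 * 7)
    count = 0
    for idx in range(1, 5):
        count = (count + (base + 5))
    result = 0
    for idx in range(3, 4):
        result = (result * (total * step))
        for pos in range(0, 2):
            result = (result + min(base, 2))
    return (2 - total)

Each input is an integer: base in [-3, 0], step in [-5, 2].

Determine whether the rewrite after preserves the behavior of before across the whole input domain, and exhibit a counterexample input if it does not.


Side by side, the visible changes include: comparison usage differs, boolean connective usage differs.
Tracing base=-3, step=-1: before: total becomes -7; next (min(5, total) < (-(-3))) evaluates to true; next total becomes 8; next count becomes 0; next at idx=1:; next count becomes 2; next at idx=2:; next count becomes 4; next at idx=3:; next count becomes 6; next at idx=4:; next count becomes 8; next result becomes 0; next at idx=3:; next result becomes 0; next at pos=0:; next result becomes -3; next at pos=1:; next result becomes -6; next final value -6 | after: total becomes -7; next (not (min(5, total) >= (-(-3)))) evaluates to true; next total becomes 8; next count becomes 0; next at idx=1:; next count becomes 2; next at idx=2:; next count becomes 4; next at idx=3:; next count becomes 6; next at idx=4:; next count becomes 8; next result becomes 0; next at idx=3:; next result becomes 0; next at pos=0:; next result becomes -3; next at pos=1:; next result becomes -6; next final value -6 — matching result -6.
Every one of the 32 inputs gives matching results.
verdict: equivalent


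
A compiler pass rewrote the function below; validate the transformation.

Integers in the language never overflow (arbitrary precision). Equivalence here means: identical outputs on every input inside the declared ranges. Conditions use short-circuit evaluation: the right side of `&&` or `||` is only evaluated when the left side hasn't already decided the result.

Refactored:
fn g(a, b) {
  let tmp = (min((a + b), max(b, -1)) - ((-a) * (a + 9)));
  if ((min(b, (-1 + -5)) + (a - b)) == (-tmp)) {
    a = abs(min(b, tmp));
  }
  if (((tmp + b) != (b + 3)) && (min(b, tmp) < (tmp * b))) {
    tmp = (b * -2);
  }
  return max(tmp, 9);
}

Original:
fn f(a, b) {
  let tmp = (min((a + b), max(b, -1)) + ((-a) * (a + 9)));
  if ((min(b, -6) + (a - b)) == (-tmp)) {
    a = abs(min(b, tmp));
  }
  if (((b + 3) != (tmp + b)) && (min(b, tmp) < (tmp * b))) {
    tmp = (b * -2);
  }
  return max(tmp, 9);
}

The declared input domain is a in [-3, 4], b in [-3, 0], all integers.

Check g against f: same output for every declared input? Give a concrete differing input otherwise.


Evaluate both at a=-3, b=-3.
f: tmp := 12 | ((min(b, -6) + (a - b)) == (-tmp)): false | (((b + 3) != (tmp + b)) && (min(b, tmp) < (tmp * b))): false | result 12
g: tmp := -24 | ((min(b, (-1 + -5)) + (a - b)) == (-tmp)): false | (((tmp + b) != (b + 3)) && (min(b, tmp) < (tmp * b))): true | tmp := 6 | result 9
12 != 9, so the rewrite changes behavior.
verdict: not equivalent; witness: a=-3, b=-3


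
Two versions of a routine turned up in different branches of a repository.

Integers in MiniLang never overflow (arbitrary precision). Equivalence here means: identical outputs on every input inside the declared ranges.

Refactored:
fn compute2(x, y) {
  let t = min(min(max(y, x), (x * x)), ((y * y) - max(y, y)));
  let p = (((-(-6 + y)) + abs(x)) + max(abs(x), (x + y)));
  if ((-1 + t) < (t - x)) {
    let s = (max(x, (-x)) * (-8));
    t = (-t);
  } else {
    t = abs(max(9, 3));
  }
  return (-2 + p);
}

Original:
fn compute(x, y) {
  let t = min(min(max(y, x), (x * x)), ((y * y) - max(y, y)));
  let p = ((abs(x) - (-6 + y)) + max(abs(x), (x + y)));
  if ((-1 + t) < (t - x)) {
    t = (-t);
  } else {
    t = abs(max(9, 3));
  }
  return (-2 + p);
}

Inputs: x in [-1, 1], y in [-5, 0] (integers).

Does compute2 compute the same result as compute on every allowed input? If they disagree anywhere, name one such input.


Side by side, the visible changes include: statement counts differ; also min/max/abs usage differs; also local variable names differ; also constant usage differs; also arithmetic usage differs.
Tracing x=1, y=0: compute: t=0, then p=8, then ((-1 + t) < (t - x)) is false, then t=9, then returns 6 | compute2: t=0, then p=8, then ((-1 + t) < (t - x)) is false, then t=9, then returns 6 — matching result 6.
Sweeping the whole domain (18 inputs) finds no disagreement.
verdict: equivalent


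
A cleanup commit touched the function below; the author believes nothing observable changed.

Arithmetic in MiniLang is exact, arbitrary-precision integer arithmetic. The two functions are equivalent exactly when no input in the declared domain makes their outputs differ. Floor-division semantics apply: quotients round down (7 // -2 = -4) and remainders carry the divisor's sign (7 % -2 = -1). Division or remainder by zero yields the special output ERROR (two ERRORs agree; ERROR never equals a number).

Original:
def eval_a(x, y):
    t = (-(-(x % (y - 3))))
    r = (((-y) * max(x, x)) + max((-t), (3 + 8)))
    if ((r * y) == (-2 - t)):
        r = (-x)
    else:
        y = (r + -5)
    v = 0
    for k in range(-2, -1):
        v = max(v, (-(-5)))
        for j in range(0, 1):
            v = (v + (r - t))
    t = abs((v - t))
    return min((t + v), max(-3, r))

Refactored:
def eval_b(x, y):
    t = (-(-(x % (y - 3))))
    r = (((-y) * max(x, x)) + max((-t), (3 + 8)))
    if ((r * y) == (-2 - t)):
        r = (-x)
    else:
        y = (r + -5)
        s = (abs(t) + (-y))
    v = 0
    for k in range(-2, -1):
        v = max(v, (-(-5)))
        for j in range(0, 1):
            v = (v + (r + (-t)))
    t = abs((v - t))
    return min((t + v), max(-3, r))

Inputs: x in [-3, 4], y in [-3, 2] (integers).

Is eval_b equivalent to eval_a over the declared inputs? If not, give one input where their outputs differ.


Equivalent — the differences include min/max/abs usage differs; also local variable names differ; also arithmetic usage differs; also statement counts differ, yet no declared input distinguishes the two.
Tracing x=3, y=0: eval_a: t := 0 | r := 11 | ((r * y) == (-2 - t)): false | y := 6 | v := 0 | iter k=-2: | v := 5 | iter j=0: | v := 16 | t := 16 | result 11 | eval_b: t := 0 | r := 11 | ((r * y) == (-2 - t)): false | y := 6 | s := -6 | v := 0 | iter k=-2: | v := 5 | iter j=0: | v := 16 | t := 16 | result 11 — matching result 11.
Across all 48 domain points the two functions coincide.
verdict: equivalent


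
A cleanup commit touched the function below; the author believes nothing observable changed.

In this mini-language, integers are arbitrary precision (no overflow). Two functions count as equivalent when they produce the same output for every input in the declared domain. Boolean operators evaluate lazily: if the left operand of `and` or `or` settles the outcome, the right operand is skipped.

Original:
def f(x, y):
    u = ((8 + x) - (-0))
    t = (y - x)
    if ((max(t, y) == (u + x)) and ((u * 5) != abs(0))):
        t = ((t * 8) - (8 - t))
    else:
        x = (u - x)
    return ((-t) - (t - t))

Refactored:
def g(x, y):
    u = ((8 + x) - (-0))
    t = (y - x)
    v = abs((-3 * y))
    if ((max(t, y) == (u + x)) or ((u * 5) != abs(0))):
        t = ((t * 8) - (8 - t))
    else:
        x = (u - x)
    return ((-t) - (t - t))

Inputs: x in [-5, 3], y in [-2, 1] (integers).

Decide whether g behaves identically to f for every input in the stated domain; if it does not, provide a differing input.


Evaluate both at x=-5, y=-2.
f: u = 3; t = 3; ((max(t, y) == (u + x)) and ((u * 5) != abs(0))) -> false; x = 8; return -3
g: u = 3; t = 3; v = 6; ((max(t, y) == (u + x)) or ((u * 5) != abs(0))) -> true; t = 19; return -19
-3 vs -19 — the two versions disagree here.
verdict: not equivalent; witness: x=-5, y=-2


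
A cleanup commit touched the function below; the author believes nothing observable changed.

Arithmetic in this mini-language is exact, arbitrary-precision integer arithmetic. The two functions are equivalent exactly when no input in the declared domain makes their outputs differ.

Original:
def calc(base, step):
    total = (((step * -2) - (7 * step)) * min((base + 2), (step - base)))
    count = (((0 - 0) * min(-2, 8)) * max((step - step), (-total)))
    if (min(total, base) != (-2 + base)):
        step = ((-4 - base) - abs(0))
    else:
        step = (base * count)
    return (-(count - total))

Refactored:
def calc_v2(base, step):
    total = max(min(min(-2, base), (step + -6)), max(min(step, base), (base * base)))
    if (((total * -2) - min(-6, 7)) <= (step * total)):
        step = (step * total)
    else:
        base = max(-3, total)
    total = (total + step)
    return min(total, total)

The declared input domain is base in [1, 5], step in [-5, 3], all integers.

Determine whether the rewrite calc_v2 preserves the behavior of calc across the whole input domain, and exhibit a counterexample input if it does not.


On input base=1, step=-5, calc returns -270 while calc_v2 returns -4.
verdict: not equivalent; witness: base=1, step=-5


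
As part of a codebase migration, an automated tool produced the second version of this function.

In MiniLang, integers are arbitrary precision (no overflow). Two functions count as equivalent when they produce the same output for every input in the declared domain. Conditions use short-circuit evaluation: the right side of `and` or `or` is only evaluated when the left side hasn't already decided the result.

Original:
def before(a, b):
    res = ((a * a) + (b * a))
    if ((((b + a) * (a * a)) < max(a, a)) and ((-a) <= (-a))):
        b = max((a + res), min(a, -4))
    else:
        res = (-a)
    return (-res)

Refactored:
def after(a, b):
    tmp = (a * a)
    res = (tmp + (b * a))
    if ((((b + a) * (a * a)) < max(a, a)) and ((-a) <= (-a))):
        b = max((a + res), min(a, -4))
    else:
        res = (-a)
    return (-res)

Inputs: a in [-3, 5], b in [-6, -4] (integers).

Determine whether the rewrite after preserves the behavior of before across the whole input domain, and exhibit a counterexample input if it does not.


Differences: statement counts differ, and local variable names differ — yet all 27 inputs agree.
verdict: equivalent


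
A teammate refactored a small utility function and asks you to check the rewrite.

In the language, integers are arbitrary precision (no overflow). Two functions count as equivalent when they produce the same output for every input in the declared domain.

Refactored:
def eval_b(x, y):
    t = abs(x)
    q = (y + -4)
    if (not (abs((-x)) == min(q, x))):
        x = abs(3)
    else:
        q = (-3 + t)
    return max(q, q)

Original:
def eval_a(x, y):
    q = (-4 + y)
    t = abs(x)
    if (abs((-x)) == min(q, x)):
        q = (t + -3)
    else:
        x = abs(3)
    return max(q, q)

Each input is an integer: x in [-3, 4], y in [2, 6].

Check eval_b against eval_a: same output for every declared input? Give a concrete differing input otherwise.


Comparing the listings, the differences include: boolean connective usage differs.
As a probe, take x=4, y=4: eval_a runs q := 0 | t := 4 | (abs((-x)) == min(q, x)): false | x := 3 | result 0; eval_b runs t := 4 | q := 0 | (not (abs((-x)) == min(q, x))): true | x := 3 | result 0; both end at 0.
Sweeping the whole domain (40 inputs) finds no disagreement.
verdict: equivalent


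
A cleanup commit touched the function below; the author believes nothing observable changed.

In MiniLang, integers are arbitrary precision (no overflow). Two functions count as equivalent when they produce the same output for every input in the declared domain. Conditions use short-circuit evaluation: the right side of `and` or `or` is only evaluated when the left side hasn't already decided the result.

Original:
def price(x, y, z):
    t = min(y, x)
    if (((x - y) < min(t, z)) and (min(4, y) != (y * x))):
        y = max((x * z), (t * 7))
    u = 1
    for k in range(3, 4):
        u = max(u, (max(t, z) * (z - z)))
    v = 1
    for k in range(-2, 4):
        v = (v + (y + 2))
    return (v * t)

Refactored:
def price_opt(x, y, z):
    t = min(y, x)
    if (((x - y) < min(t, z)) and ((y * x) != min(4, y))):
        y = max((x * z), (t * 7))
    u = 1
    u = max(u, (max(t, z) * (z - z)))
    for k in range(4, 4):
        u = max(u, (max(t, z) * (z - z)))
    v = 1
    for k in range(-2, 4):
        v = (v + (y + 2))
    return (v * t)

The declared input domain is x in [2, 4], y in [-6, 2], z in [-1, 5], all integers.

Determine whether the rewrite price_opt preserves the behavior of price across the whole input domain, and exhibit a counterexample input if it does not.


Changes here: loop structure differs, and min/max/abs usage differs, and statement counts differ, and arithmetic usage differs; the full 189-point sweep finds no disagreement.
verdict: equivalent


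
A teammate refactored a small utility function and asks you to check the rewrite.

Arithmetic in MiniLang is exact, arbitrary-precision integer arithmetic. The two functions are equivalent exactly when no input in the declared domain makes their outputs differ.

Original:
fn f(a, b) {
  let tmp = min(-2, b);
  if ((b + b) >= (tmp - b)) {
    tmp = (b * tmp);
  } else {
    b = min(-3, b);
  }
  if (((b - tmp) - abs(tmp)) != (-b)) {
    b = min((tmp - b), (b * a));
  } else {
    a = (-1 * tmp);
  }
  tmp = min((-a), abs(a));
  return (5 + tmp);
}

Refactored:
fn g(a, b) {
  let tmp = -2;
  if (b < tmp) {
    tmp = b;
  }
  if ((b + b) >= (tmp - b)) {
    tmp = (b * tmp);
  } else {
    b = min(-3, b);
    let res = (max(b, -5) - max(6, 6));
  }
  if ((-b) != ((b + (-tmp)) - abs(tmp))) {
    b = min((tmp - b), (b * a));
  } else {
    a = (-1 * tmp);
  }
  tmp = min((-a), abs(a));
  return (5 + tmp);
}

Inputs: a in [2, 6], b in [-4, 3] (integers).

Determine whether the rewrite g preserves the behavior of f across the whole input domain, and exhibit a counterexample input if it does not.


Although statement counts differ; and arithmetic usage differs; and local variable names differ; and min/max/abs usage differs; and constant usage differs; and comparison usage differs; and branching structure differs, 40/40 inputs agree.
verdict: equivalent


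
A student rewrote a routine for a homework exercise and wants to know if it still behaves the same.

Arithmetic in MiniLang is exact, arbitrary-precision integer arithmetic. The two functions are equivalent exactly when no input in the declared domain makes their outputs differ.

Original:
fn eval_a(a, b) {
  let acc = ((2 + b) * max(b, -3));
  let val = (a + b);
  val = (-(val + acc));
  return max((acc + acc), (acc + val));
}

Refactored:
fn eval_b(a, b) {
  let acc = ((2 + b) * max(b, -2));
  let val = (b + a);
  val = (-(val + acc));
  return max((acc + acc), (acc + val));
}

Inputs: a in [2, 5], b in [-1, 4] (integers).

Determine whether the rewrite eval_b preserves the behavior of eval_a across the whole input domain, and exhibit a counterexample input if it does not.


The one real change (`-3` became `-2`) has no effect anywhere in the declared ranges.
One worked example (a=5, b=3) — eval_a: acc = 15; val = 8; val = -23; return 30; eval_b: acc = 15; val = 8; val = -23; return 30; agreement on 30.
Checked all 24 inputs in the declared domain: the outputs agree on every one.
verdict: equivalent
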